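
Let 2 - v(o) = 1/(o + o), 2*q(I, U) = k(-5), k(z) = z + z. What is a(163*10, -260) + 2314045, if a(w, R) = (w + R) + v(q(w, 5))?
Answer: 23154171/10 ≈ 2.3154e+6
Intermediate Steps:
k(z) = 2*z
q(I, U) = -5 (q(I, U) = (2*(-5))/2 = (½)*(-10) = -5)
v(o) = 2 - 1/(2*o) (v(o) = 2 - 1/(o + o) = 2 - 1/(2*o))
a(w, R) = 21/10 + R + w (a(w, R) = (w + R) + (2 - ½/(-5)) = (R + w) + (2 - ½*(-⅕)) = (R + w) + (2 + ⅒) = (R + w) + 21/10 = 21/10 + R + w)
a(163*10, -260) + 2314045 = (21/10 - 260 + 163*10) + 2314045 = (21/10 - 260 + 1630) + 2314045 = 13721/10 + 2314045 = 23154171/10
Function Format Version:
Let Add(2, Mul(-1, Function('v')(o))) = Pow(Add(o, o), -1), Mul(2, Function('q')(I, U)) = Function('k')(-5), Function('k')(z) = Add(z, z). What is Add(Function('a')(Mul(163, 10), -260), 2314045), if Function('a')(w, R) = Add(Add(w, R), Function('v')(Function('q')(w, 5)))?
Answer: Rational(23154171, 10) ≈ 2.3154e+6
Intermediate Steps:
Function('k')(z) = Mul(2, z)
Function('q')(I, U) = -5 (Function('q')(I, U) = Mul(Rational(1, 2), Mul(2, -5)) = Mul(Rational(1, 2), -10) = -5)
Function('v')(o) = Add(2, Mul(Rational(-1, 2), Pow(o, -1))) (Function('v')(o) = Add(2, Mul(-1, Pow(Add(o, o), -1))) = Add(2, Mul(-1, Pow(Mul(2, o), -1))) = Add(2, Mul(-1, Mul(Rational(1, 2), Pow(o, -1)))) = Add(2, Mul(Rational(-1, 2), Pow(o, -1))))
Function('a')(w, R) = Add(Rational(21, 10), R, w) (Function('a')(w, R) = Add(Add(w, R), Add(2, Mul(Rational(-1, 2), Pow(-5, -1)))) = Add(Add(R, w), Add(2, Mul(Rational(-1, 2), Rational(-1, 5)))) = Add(Add(R, w), Add(2, Rational(1, 10))) = Add(Add(R, w), Rational(21, 10)) = Add(Rational(21, 10), R, w))
Add(Function('a')(Mul(163, 10), -260), 2314045) = Add(Add(Rational(21, 10), -260, Mul(163, 10)), 2314045) = Add(Add(Rational(21, 10), -260, 1630), 2314045) = Add(Rational(13721, 10), 2314045) = Rational(23154171, 10)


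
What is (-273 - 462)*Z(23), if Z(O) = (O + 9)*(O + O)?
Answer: -1081920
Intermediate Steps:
Z(O) = 2*O*(9 + O) (Z(O) = (9 + O)*(2*O) = 2*O*(9 + O))
(-273 - 462)*Z(23) = (-273 - 462)*(2*23*(9 + 23)) = -1470*23*32 = -735*1472 = -1081920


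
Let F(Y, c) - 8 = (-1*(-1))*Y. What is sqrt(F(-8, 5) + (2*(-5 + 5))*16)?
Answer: 0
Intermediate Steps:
F(Y, c) = 8 + Y (F(Y, c) = 8 + (-1*(-1))*Y = 8 + 1*Y = 8 + Y)
sqrt(F(-8, 5) + (2*(-5 + 5))*16) = sqrt((8 - 8) + (2*(-5 + 5))*16) = sqrt(0 + (2*0)*16) = sqrt(0 + 0*16) = sqrt(0 + 0) = sqrt(0) = 0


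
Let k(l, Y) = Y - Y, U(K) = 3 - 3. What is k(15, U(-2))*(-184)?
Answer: 0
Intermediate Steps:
U(K) = 0
k(l, Y) = 0
k(15, U(-2))*(-184) = 0*(-184) = 0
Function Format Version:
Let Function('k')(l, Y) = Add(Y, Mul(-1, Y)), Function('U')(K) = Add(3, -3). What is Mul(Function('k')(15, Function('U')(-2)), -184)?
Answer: 0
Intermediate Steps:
Function('U')(K) = 0
Function('k')(l, Y) = 0
Mul(Function('k')(15, Function('U')(-2)), -184) = Mul(0, -184) = 0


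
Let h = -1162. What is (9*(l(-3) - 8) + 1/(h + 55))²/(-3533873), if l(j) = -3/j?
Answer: -4863946564/4330581133977 ≈ -0.0011232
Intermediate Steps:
(9*(l(-3) - 8) + 1/(h + 55))²/(-3533873) = (9*(-3/(-3) - 8) + 1/(-1162 + 55))²/(-3533873) = (9*(-3*(-⅓) - 8) + 1/(-1107))²*(-1/3533873) = (9*(1 - 8) - 1/1107)²*(-1/3533873) = (9*(-7) - 1/1107)²*(-1/3533873) = (-63 - 1/1107)²*(-1/3533873) = (-69742/1107)²*(-1/3533873) = (4863946564/1225449)*(-1/3533873) = -4863946564/4330581133977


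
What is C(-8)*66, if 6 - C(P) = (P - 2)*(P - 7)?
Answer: -9504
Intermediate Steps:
C(P) = 6 - (-7 + P)*(-2 + P) (C(P) = 6 - (P - 2)*(P - 7) = 6 - (-2 + P)*(-7 + P) = 6 - (-7 + P)*(-2 + P))
C(-8)*66 = (-8 - 1*(-8)² + 9*(-8))*66 = (-8 - 1*64 - 72)*66 = (-8 - 64 - 72)*66 = -144*66 = -9504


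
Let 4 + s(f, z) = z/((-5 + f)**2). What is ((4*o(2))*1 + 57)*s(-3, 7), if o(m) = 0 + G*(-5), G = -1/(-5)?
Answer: -13197/64 ≈ -206.20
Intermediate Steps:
G = 1/5 (G = -1*(-1/5) = 1/5 ≈ 0.20000)
s(f, z) = -4 + z/(-5 + f)**2 (s(f, z) = -4 + z/((-5 + f)**2) = -4 + z/(-5 + f)**2)
o(m) = -1 (o(m) = 0 + (1/5)*(-5) = 0 - 1 = -1)
((4*o(2))*1 + 57)*s(-3, 7) = ((4*(-1))*1 + 57)*(-4 + 7/(-5 - 3)**2) = (-4*1 + 57)*(-4 + 7/(-8)**2) = (-4 + 57)*(-4 + 7*(1/64)) = 53*(-4 + 7/64) = 53*(-249/64) = -13197/64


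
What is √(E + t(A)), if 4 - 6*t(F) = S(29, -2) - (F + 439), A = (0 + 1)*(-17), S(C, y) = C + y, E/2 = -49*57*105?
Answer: I*√2345854/2 ≈ 765.81*I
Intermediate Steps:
E = -586530 (E = 2*(-49*57*105) = 2*(-2793*105) = 2*(-293265) = -586530)
A = -17 (A = 1*(-17) = -17)
t(F) = 208/3 + F/6 (t(F) = ⅔ - ((29 - 2) - (F + 439))/6 = ⅔ - (27 - (439 + F))/6 = ⅔ - (27 + (-439 - F))/6 = ⅔ - (-412 - F)/6 = ⅔ + (206/3 + F/6) = 208/3 + F/6)
√(E + t(A)) = √(-586530 + (208/3 + (⅙)*(-17))) = √(-586530 + (208/3 - 17/6)) = √(-586530 + 133/2) = √(-1172927/2) = I*√2345854/2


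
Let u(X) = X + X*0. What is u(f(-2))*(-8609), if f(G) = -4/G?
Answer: -17218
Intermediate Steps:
u(X) = X (u(X) = X + 0 = X)
u(f(-2))*(-8609) = -4/(-2)*(-8609) = -4*(-½)*(-8609) = 2*(-8609) = -17218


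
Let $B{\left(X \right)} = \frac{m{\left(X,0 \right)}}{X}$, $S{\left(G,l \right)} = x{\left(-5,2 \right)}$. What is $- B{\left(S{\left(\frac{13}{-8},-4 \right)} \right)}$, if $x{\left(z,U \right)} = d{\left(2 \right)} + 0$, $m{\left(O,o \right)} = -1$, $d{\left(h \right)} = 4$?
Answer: $\frac{1}{4} \approx 0.25$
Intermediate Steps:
$x{\left(z,U \right)} = 4$ ($x{\left(z,U \right)} = 4 + 0 = 4$)
$S{\left(G,l \right)} = 4$
$B{\left(X \right)} = - \frac{1}{X}$
$- B{\left(S{\left(\frac{13}{-8},-4 \right)} \right)} = - \frac{-1}{4} = \left(-1\right) \left(- \frac{1}{4}\right) = \frac{1}{4}$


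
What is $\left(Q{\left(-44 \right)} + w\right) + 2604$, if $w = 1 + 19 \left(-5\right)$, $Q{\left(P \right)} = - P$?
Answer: $2554$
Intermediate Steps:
$w = -94$ ($w = 1 - 95 = -94$)
$\left(Q{\left(-44 \right)} + w\right) + 2604 = \left(\left(-1\right) \left(-44\right) - 94\right) + 2604 = \left(44 - 94\right) + 2604 = -50 + 2604 = 2554$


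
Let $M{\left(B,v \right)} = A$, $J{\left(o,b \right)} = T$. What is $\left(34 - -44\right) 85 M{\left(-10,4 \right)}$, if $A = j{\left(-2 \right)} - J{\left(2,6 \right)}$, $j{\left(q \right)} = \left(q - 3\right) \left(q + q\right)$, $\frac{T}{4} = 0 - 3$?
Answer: $212160$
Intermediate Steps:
$T = -12$ ($T = 4 \left(0 - 3\right) = 4 \left(-3\right) = -12$)
$J{\left(o,b \right)} = -12$
$j{\left(q \right)} = 2 q \left(-3 + q\right)$ ($j{\left(q \right)} = \left(-3 + q\right) 2 q = 2 q \left(-3 + q\right)$)
$A = 32$ ($A = 2 \left(-2\right) \left(-3 - 2\right) - -12 = 2 \left(-2\right) \left(-5\right) + 12 = 20 + 12 = 32$)
$M{\left(B,v \right)} = 32$
$\left(34 - -44\right) 85 M{\left(-10,4 \right)} = \left(34 - -44\right) 85 \cdot 32 = \left(34 + 44\right) 85 \cdot 32 = 78 \cdot 85 \cdot 32 = 6630 \cdot 32 = 212160$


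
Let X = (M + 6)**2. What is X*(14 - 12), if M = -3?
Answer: 18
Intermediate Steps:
X = 9 (X = (-3 + 6)**2 = 3**2 = 9)
X*(14 - 12) = 9*(14 - 12) = 9*2 = 18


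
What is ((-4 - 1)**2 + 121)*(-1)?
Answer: -146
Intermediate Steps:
((-4 - 1)**2 + 121)*(-1) = ((-5)**2 + 121)*(-1) = (25 + 121)*(-1) = 146*(-1) = -146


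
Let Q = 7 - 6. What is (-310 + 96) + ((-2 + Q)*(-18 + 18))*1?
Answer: -214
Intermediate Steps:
Q = 1
(-310 + 96) + ((-2 + Q)*(-18 + 18))*1 = (-310 + 96) + ((-2 + 1)*(-18 + 18))*1 = -214 - 1*0*1 = -214 + 0*1 = -214 + 0 = -214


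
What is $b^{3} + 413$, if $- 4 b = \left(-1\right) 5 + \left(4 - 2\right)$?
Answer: $\frac{26459}{64} \approx 413.42$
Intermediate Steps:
$b = \frac{3}{4}$ ($b = - \frac{\left(-1\right) 5 + \left(4 - 2\right)}{4} = - \frac{-5 + 2}{4} = \left(- \frac{1}{4}\right) \left(-3\right) = \frac{3}{4} \approx 0.75$)
$b^{3} + 413 = \left(\frac{3}{4}\right)^{3} + 413 = \frac{27}{64} + 413 = \frac{26459}{64}$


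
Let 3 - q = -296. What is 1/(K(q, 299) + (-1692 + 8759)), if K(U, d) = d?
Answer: 1/7366 ≈ 0.00013576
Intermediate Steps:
q = 299 (q = 3 - 1*(-296) = 3 + 296 = 299)
1/(K(q, 299) + (-1692 + 8759)) = 1/(299 + (-1692 + 8759)) = 1/(299 + 7067) = 1/7366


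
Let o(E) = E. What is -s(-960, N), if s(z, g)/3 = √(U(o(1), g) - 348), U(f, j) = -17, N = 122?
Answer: -3*I*√365 ≈ -57.315*I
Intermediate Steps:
s(z, g) = 3*I*√365 (s(z, g) = 3*√(-17 - 348) = 3*√(-365) = 3*(I*√365) = 3*I*√365)
-s(-960, N) = -3*I*√365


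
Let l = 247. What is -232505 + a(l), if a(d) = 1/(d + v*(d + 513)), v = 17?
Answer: -3061393334/13167 ≈ -2.3251e+5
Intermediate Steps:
a(d) = 1/(8721 + 18*d) (a(d) = 1/(d + 17*(d + 513)) = 1/(d + 17*(513 + d)) = 1/(d + (8721 + 17*d)) = 1/(8721 + 18*d))
-232505 + a(l) = -232505 + 1/(9*(969 + 2*247)) = -232505 + 1/(9*(969 + 494)) = -232505 + (⅑)/1463 = -232505 + (⅑)*(1/1463) = -232505 + 1/13167 = -3061393334/13167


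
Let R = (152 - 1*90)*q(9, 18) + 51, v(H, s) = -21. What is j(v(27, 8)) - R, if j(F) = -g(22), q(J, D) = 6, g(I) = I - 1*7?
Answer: -438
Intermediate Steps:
g(I) = -7 + I (g(I) = I - 7 = -7 + I)
j(F) = -15 (j(F) = -(-7 + 22) = -1*15 = -15)
R = 423 (R = (152 - 1*90)*6 + 51 = (152 - 90)*6 + 51 = 62*6 + 51 = 372 + 51 = 423)
j(v(27, 8)) - R = -15 - 1*423 = -15 - 423 = -438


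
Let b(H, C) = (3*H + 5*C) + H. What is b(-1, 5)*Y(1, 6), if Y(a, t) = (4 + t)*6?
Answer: 1260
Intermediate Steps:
Y(a, t) = 24 + 6*t
b(H, C) = 4*H + 5*C
b(-1, 5)*Y(1, 6) = (4*(-1) + 5*5)*(24 + 6*6) = (-4 + 25)*(24 + 36) = 21*60 = 1260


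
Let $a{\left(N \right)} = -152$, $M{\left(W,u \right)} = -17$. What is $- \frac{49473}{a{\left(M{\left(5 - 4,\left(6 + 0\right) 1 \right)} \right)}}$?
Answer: $\frac{49473}{152} \approx 325.48$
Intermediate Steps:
$- \frac{49473}{a{\left(M{\left(5 - 4,\left(6 + 0\right) 1 \right)} \right)}} = - \frac{49473}{-152} = \left(-49473\right) \left(- \frac{1}{152}\right) = \frac{49473}{152}$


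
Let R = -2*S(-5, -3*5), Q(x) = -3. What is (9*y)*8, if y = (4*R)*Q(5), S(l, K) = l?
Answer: -8640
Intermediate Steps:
R = 10 (R = -2*(-5) = 10)
y = -120 (y = (4*10)*(-3) = 40*(-3) = -120)
(9*y)*8 = (9*(-120))*8 = -1080*8 = -8640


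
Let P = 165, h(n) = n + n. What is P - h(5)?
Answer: 155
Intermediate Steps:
h(n) = 2*n
P - h(5) = 165 - 2*5 = 165 - 1*10 = 165 - 10 = 155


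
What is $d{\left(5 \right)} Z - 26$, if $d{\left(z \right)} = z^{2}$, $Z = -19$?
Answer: $-501$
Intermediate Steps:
$d{\left(5 \right)} Z - 26 = 5^{2} \left(-19\right) - 26 = 25 \left(-19\right) - 26 = -475 - 26 = -501$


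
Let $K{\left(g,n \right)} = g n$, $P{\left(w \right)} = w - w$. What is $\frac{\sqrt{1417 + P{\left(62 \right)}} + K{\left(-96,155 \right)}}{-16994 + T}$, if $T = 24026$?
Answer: $- \frac{620}{293} + \frac{\sqrt{1417}}{7032} \approx -2.1107$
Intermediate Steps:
$P{\left(w \right)} = 0$
$\frac{\sqrt{1417 + P{\left(62 \right)}} + K{\left(-96,155 \right)}}{-16994 + T} = \frac{\sqrt{1417 + 0} - 14880}{-16994 + 24026} = \frac{\sqrt{1417} - 14880}{7032} = \left(-14880 + \sqrt{1417}\right) \frac{1}{7032} = - \frac{620}{293} + \frac{\sqrt{1417}}{7032}$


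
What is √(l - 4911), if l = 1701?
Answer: I*√3210 ≈ 56.657*I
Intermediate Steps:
√(l - 4911) = √(1701 - 4911) = √(-3210) = I*√3210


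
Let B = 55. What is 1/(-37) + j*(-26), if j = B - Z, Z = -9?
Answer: -61569/37 ≈ -1664.0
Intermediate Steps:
j = 64 (j = 55 - 1*(-9) = 55 + 9 = 64)
1/(-37) + j*(-26) = 1/(-37) + 64*(-26) = -1/37 - 1664 = -61569/37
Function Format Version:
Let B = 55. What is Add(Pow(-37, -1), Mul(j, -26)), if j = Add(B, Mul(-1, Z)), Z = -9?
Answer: Rational(-61569, 37) ≈ -1664.0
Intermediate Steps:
j = 64 (j = Add(55, Mul(-1, -9)) = Add(55, 9) = 64)
Add(Pow(-37, -1), Mul(j, -26)) = Add(Pow(-37, -1), Mul(64, -26)) = Add(Rational(-1, 37), -1664) = Rational(-61569, 37)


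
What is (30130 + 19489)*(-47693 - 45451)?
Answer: -4621712136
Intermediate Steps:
(30130 + 19489)*(-47693 - 45451) = 49619*(-93144) = -4621712136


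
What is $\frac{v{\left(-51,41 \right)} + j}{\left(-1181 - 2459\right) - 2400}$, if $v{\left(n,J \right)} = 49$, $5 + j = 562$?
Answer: $- \frac{303}{3020} \approx -0.10033$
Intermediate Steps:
$j = 557$ ($j = -5 + 562 = 557$)
$\frac{v{\left(-51,41 \right)} + j}{\left(-1181 - 2459\right) - 2400} = \frac{49 + 557}{\left(-1181 - 2459\right) - 2400} = \frac{606}{-3640 - 2400} = \frac{606}{-6040} = 606 \left(- \frac{1}{6040}\right) = - \frac{303}{3020}$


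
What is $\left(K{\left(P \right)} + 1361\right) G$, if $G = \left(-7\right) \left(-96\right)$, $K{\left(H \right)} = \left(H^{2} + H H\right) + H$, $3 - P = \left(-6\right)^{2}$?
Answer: $2356032$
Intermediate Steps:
$P = -33$ ($P = 3 - \left(-6\right)^{2} = 3 - 36 = -33$)
$K{\left(H \right)} = H + 2 H^{2}$ ($K{\left(H \right)} = \left(H^{2} + H^{2}\right) + H = 2 H^{2} + H = H + 2 H^{2}$)
$G = 672$
$\left(K{\left(P \right)} + 1361\right) G = \left(- 33 \left(1 + 2 \left(-33\right)\right) + 1361\right) 672 = \left(- 33 \left(1 - 66\right) + 1361\right) 672 = \left(\left(-33\right) \left(-65\right) + 1361\right) 672 = \left(2145 + 1361\right) 672 = 3506 \cdot 672 = 2356032$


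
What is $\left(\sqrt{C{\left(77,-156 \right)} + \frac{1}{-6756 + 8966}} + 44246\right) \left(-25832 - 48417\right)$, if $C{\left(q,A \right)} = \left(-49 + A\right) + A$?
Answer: $-3285221254 - \frac{74249 i \sqrt{1763157890}}{2210} \approx -3.2852 \cdot 10^{9} - 1.4107 \cdot 10^{6} i$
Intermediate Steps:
$C{\left(q,A \right)} = -49 + 2 A$
$\left(\sqrt{C{\left(77,-156 \right)} + \frac{1}{-6756 + 8966}} + 44246\right) \left(-25832 - 48417\right) = \left(\sqrt{\left(-49 + 2 \left(-156\right)\right) + \frac{1}{-6756 + 8966}} + 44246\right) \left(-25832 - 48417\right) = \left(\sqrt{\left(-49 - 312\right) + \frac{1}{2210}} + 44246\right) \left(-74249\right) = \left(\sqrt{-361 + \frac{1}{2210}} + 44246\right) \left(-74249\right) = \left(\sqrt{- \frac{797809}{2210}} + 44246\right) \left(-74249\right) = \left(\frac{i \sqrt{1763157890}}{2210} + 44246\right) \left(-74249\right) = \left(44246 + \frac{i \sqrt{1763157890}}{2210}\right) \left(-74249\right) = -3285221254 - \frac{74249 i \sqrt{1763157890}}{2210}$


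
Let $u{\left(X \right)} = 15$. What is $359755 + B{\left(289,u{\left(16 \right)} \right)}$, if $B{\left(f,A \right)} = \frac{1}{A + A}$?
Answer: $\frac{10792651}{30} \approx 3.5976 \cdot 10^{5}$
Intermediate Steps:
$B{\left(f,A \right)} = \frac{1}{2 A}$
$359755 + B{\left(289,u{\left(16 \right)} \right)} = 359755 + \frac{1}{2 \cdot 15} = 359755 + \frac{1}{2} \cdot \frac{1}{15} = 359755 + \frac{1}{30} = \frac{10792651}{30}$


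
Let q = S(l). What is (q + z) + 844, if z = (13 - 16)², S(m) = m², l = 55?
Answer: 3878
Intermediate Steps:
z = 9 (z = (-3)² = 9)
q = 3025 (q = 55² = 3025)
(q + z) + 844 = (3025 + 9) + 844 = 3034 + 844 = 3878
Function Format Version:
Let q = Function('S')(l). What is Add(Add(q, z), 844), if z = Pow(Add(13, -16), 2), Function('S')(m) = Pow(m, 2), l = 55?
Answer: 3878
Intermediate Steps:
z = 9 (z = Pow(-3, 2) = 9)
q = 3025 (q = Pow(55, 2) = 3025)
Add(Add(q, z), 844) = Add(Add(3025, 9), 844) = Add(3034, 844) = 3878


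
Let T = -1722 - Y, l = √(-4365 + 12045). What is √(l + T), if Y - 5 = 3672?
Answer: √(-5399 + 16*√30) ≈ 72.879*I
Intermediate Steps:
Y = 3677 (Y = 5 + 3672 = 3677)
l = 16*√30 (l = √7680 = 16*√30 ≈ 87.636)
T = -5399 (T = -1722 - 1*3677 = -1722 - 3677 = -5399)
√(l + T) = √(16*√30 - 5399) = √(-5399 + 16*√30)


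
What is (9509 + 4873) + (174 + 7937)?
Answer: 22493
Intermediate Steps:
(9509 + 4873) + (174 + 7937) = 14382 + 8111 = 22493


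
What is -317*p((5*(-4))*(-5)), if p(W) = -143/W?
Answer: 45331/100 ≈ 453.31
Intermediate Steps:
-317*p((5*(-4))*(-5)) = -(-45331)/((5*(-4))*(-5)) = -(-45331)/((-20*(-5))) = -(-45331)/100 = -317*(-143/100) = 45331/100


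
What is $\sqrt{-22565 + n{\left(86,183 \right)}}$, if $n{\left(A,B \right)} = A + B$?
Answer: $2 i \sqrt{5574} \approx 149.32 i$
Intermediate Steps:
$\sqrt{-22565 + n{\left(86,183 \right)}} = \sqrt{-22565 + \left(86 + 183\right)} = \sqrt{-22565 + 269} = \sqrt{-22296} = 2 i \sqrt{5574}$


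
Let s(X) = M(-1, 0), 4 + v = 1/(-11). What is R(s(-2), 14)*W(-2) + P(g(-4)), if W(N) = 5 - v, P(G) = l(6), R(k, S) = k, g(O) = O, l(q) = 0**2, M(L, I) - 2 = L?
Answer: 100/11 ≈ 9.0909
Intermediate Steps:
v = -45/11 (v = -4 + 1/(-11) = -4 - 1/11 = -45/11 ≈ -4.0909)
M(L, I) = 2 + L
s(X) = 1 (s(X) = 2 - 1 = 1)
l(q) = 0
P(G) = 0
W(N) = 100/11 (W(N) = 5 - 1*(-45/11) = 5 + 45/11 = 100/11)
R(s(-2), 14)*W(-2) + P(g(-4)) = 1*(100/11) + 0 = 100/11 + 0 = 100/11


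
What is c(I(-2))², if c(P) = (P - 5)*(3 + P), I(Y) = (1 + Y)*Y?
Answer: 225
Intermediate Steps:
I(Y) = Y*(1 + Y)
c(P) = (-5 + P)*(3 + P)
c(I(-2))² = (-15 + (-2*(1 - 2))² - (-4)*(1 - 2))² = (-15 + (-2*(-1))² - (-4)*(-1))² = (-15 + 2² - 2*2)² = (-15 + 4 - 4)² = (-15)² = 225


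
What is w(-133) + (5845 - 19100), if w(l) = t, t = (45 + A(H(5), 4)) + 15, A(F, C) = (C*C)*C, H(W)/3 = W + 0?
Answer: -13131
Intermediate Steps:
H(W) = 3*W (H(W) = 3*(W + 0) = 3*W)
A(F, C) = C³ (A(F, C) = C²*C = C³)
t = 124 (t = (45 + 4³) + 15 = (45 + 64) + 15 = 109 + 15 = 124)
w(l) = 124
w(-133) + (5845 - 19100) = 124 + (5845 - 19100) = 124 - 13255 = -13131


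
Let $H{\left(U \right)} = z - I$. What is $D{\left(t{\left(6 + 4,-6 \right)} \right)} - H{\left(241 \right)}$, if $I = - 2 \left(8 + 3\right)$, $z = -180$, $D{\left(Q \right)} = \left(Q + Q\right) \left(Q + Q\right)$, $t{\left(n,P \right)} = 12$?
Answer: $734$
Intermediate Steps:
$D{\left(Q \right)} = 4 Q^{2}$ ($D{\left(Q \right)} = 2 Q 2 Q = 4 Q^{2}$)
$I = -22$ ($I = \left(-2\right) 11 = -22$)
$H{\left(U \right)} = -158$ ($H{\left(U \right)} = -180 - -22 = -180 + 22 = -158$)
$D{\left(t{\left(6 + 4,-6 \right)} \right)} - H{\left(241 \right)} = 4 \cdot 12^{2} - -158 = 4 \cdot 144 + 158 = 576 + 158 = 734$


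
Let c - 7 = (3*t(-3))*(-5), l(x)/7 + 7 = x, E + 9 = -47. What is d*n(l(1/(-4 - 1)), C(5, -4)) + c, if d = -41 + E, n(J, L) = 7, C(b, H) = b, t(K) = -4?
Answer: -612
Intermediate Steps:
E = -56 (E = -9 - 47 = -56)
l(x) = -49 + 7*x
d = -97 (d = -41 - 56 = -97)
c = 67 (c = 7 + (3*(-4))*(-5) = 7 - 12*(-5) = 7 + 60 = 67)
d*n(l(1/(-4 - 1)), C(5, -4)) + c = -97*7 + 67 = -679 + 67 = -612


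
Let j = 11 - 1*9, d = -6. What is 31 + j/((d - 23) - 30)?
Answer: 1827/59 ≈ 30.966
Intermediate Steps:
j = 2 (j = 11 - 9 = 2)
31 + j/((d - 23) - 30) = 31 + 2/((-6 - 23) - 30) = 31 + 2/(-29 - 30) = 31 + 2/(-59) = 31 + 2*(-1/59) = 31 - 2/59 = 1827/59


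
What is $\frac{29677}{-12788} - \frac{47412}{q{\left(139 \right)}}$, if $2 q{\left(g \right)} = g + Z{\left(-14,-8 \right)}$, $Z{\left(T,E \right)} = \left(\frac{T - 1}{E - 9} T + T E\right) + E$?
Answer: $- \frac{6910240607}{16713916} \approx -413.44$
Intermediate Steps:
$Z{\left(T,E \right)} = E + E T + \frac{T \left(-1 + T\right)}{-9 + E}$ ($Z{\left(T,E \right)} = \left(\frac{-1 + T}{-9 + E} T + E T\right) + E = \left(\frac{T \left(-1 + T\right)}{-9 + E} + E T\right) + E = \left(E T + \frac{T \left(-1 + T\right)}{-9 + E}\right) + E = E + E T + \frac{T \left(-1 + T\right)}{-9 + E}$)
$q{\left(g \right)} = \frac{779}{17} + \frac{g}{2}$ ($q{\left(g \right)} = \frac{g + \frac{\left(-8\right)^{2} + \left(-14\right)^{2} - -14 - -72 - 14 \left(-8\right)^{2} - \left(-72\right) \left(-14\right)}{-9 - 8}}{2} = \frac{g + \frac{64 + 196 + 14 + 72 - 896 - 1008}{-17}}{2} = \frac{g - \frac{64 + 196 + 14 + 72 - 896 - 1008}{17}}{2} = \frac{g - - \frac{1558}{17}}{2} = \frac{g + \frac{1558}{17}}{2} = \frac{\frac{1558}{17} + g}{2} = \frac{779}{17} + \frac{g}{2}$)
$\frac{29677}{-12788} - \frac{47412}{q{\left(139 \right)}} = \frac{29677}{-12788} - \frac{47412}{\frac{779}{17} + \frac{1}{2} \cdot 139} = 29677 \left(- \frac{1}{12788}\right) - \frac{47412}{\frac{779}{17} + \frac{139}{2}} = - \frac{29677}{12788} - \frac{47412}{\frac{3921}{34}} = - \frac{29677}{12788} - \frac{537336}{1307} = - \frac{6910240607}{16713916}$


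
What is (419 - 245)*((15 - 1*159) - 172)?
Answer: -54984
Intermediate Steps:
(419 - 245)*((15 - 1*159) - 172) = 174*((15 - 159) - 172) = 174*(-144 - 172) = 174*(-316) = -54984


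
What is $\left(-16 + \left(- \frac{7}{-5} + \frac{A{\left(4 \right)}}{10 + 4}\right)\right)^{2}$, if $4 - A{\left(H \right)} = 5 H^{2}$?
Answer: $\frac{491401}{1225} \approx 401.14$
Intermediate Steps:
$A{\left(H \right)} = 4 - 5 H^{2}$
$\left(-16 + \left(- \frac{7}{-5} + \frac{A{\left(4 \right)}}{10 + 4}\right)\right)^{2} = \left(-16 + \left(- \frac{7}{-5} + \frac{4 - 5 \cdot 4^{2}}{10 + 4}\right)\right)^{2} = \left(-16 + \left(\left(-7\right) \left(- \frac{1}{5}\right) + \frac{4 - 80}{14}\right)\right)^{2} = \left(-16 + \left(\frac{7}{5} + \left(4 - 80\right) \frac{1}{14}\right)\right)^{2} = \left(-16 + \left(\frac{7}{5} - \frac{38}{7}\right)\right)^{2} = \left(-16 - \frac{141}{35}\right)^{2} = \left(- \frac{701}{35}\right)^{2} = \frac{491401}{1225}$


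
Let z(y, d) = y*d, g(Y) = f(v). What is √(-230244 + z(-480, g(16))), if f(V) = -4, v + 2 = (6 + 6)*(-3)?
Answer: 2*I*√57081 ≈ 477.83*I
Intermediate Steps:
v = -38 (v = -2 + (6 + 6)*(-3) = -2 + 12*(-3) = -2 - 36 = -38)
g(Y) = -4
z(y, d) = d*y
√(-230244 + z(-480, g(16))) = √(-230244 - 4*(-480)) = √(-230244 + 1920) = √(-228324) = 2*I*√57081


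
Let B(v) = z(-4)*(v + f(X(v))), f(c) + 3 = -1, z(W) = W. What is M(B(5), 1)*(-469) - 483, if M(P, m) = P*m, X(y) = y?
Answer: 1393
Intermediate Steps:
f(c) = -4 (f(c) = -3 - 1 = -4)
B(v) = 16 - 4*v (B(v) = -4*(v - 4) = -4*(-4 + v) = 16 - 4*v)
M(B(5), 1)*(-469) - 483 = ((16 - 4*5)*1)*(-469) - 483 = ((16 - 20)*1)*(-469) - 483 = -4*1*(-469) - 483 = -4*(-469) - 483 = 1876 - 483 = 1393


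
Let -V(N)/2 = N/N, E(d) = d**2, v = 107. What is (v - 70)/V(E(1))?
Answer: -37/2 ≈ -18.500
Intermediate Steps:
V(N) = -2 (V(N) = -2*N/N = -2*1 = -2)
(v - 70)/V(E(1)) = (107 - 70)/(-2) = 37*(-1/2) = -37/2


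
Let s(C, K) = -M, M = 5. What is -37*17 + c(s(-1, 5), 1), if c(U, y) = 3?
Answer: -626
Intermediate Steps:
s(C, K) = -5 (s(C, K) = -1*5 = -5)
-37*17 + c(s(-1, 5), 1) = -37*17 + 3 = -629 + 3 = -626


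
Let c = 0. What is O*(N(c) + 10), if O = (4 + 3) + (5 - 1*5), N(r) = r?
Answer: 70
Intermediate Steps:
O = 7 (O = 7 + (5 - 5) = 7 + 0 = 7)
O*(N(c) + 10) = 7*(0 + 10) = 7*10 = 70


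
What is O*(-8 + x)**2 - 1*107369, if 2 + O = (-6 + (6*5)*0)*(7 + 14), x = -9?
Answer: -144361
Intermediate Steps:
O = -128 (O = -2 + (-6 + (6*5)*0)*(7 + 14) = -2 + (-6 + 30*0)*21 = -2 + (-6 + 0)*21 = -2 - 6*21 = -2 - 126 = -128)
O*(-8 + x)**2 - 1*107369 = -128*(-8 - 9)**2 - 1*107369 = -128*(-17)**2 - 107369 = -128*289 - 107369 = -36992 - 107369 = -144361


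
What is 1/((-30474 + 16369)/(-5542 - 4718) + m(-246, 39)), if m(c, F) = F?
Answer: 2052/82849 ≈ 0.024768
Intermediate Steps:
1/((-30474 + 16369)/(-5542 - 4718) + m(-246, 39)) = 1/((-30474 + 16369)/(-5542 - 4718) + 39) = 1/(-14105/(-10260) + 39) = 1/(-14105*(-1/10260) + 39) = 1/(2821/2052 + 39) = 1/(82849/2052) = 2052/82849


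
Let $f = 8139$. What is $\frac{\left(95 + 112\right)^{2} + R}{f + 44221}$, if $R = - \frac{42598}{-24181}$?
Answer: $\frac{1036174267}{1266117160} \approx 0.81839$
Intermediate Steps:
$R = \frac{42598}{24181}$ ($R = \left(-42598\right) \left(- \frac{1}{24181}\right) = \frac{42598}{24181} \approx 1.7616$)
$\frac{\left(95 + 112\right)^{2} + R}{f + 44221} = \frac{\left(95 + 112\right)^{2} + \frac{42598}{24181}}{8139 + 44221} = \frac{207^{2} + \frac{42598}{24181}}{52360} = \left(42849 + \frac{42598}{24181}\right) \frac{1}{52360} = \frac{1036174267}{24181} \cdot \frac{1}{52360} = \frac{1036174267}{1266117160}$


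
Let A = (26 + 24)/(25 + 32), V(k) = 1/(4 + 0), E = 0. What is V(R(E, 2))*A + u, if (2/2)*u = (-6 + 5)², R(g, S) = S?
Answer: 139/114 ≈ 1.2193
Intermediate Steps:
u = 1 (u = (-6 + 5)² = (-1)² = 1)
V(k) = ¼ (V(k) = 1/4 = ¼)
A = 50/57 ≈ 0.87719
V(R(E, 2))*A + u = (¼)*(50/57) + 1 = 25/114 + 1 = 139/114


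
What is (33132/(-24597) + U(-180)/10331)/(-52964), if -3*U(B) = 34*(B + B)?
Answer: 20160911/1121563929429 ≈ 1.7976e-5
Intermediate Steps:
U(B) = -68*B/3 (U(B) = -34*(B + B)/3 = -34*2*B/3 = -68*B/3)
(33132/(-24597) + U(-180)/10331)/(-52964) = (33132/(-24597) - 68/3*(-180)/10331)/(-52964) = (33132*(-1/24597) + 4080*(1/10331))*(-1/52964) = (-11044/8199 + 4080/10331)*(-1/52964) = -80643644/84703869*(-1/52964) = 20160911/1121563929429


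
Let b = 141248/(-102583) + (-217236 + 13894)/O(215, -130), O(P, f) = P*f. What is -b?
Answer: -650444261/110276725 ≈ -5.8983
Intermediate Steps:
b = 650444261/110276725 (b = 141248/(-102583) + (-217236 + 13894)/((215*(-130))) = 141248*(-1/102583) - 203342/(-27950) = -141248/102583 - 203342*(-1/27950) = -141248/102583 + 101671/13975 = 650444261/110276725 ≈ 5.8983)
-b = -1*650444261/110276725 = -650444261/110276725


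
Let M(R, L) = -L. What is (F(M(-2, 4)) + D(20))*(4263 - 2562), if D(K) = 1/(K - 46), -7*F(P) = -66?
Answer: 415287/26 ≈ 15973.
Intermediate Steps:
F(P) = 66/7 (F(P) = -⅐*(-66) = 66/7)
D(K) = 1/(-46 + K)
(F(M(-2, 4)) + D(20))*(4263 - 2562) = (66/7 + 1/(-46 + 20))*(4263 - 2562) = (66/7 + 1/(-26))*1701 = (66/7 - 1/26)*1701 = (1709/182)*1701 = 415287/26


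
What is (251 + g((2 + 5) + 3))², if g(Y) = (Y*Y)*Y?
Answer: 1565001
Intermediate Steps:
g(Y) = Y³ (g(Y) = Y²*Y = Y³)
(251 + g((2 + 5) + 3))² = (251 + ((2 + 5) + 3)³)² = (251 + (7 + 3)³)² = (251 + 10³)² = (251 + 1000)² = 1251² = 1565001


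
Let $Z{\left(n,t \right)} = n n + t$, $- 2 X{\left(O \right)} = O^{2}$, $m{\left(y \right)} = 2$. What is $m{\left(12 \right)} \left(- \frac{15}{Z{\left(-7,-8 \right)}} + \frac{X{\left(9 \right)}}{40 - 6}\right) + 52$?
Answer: $\frac{68147}{1394} \approx 48.886$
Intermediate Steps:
$X{\left(O \right)} = - \frac{O^{2}}{2}$
$Z{\left(n,t \right)} = t + n^{2}$ ($Z{\left(n,t \right)} = n^{2} + t = t + n^{2}$)
$m{\left(12 \right)} \left(- \frac{15}{Z{\left(-7,-8 \right)}} + \frac{X{\left(9 \right)}}{40 - 6}\right) + 52 = 2 \left(- \frac{15}{-8 + \left(-7\right)^{2}} + \frac{\left(- \frac{1}{2}\right) 9^{2}}{40 - 6}\right) + 52 = 2 \left(- \frac{15}{-8 + 49} + \frac{\left(- \frac{1}{2}\right) 81}{40 - 6}\right) + 52 = 2 \left(- \frac{15}{41} - \frac{81}{2 \cdot 34}\right) + 52 = 2 \left(\left(-15\right) \frac{1}{41} - \frac{81}{68}\right) + 52 = 2 \left(- \frac{15}{41} - \frac{81}{68}\right) + 52 = 2 \left(- \frac{4341}{2788}\right) + 52 = - \frac{4341}{1394} + 52 = \frac{68147}{1394}$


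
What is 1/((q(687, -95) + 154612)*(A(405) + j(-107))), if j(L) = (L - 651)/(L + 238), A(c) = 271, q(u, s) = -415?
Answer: 131/5357266371 ≈ 2.4453e-8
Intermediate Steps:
j(L) = (-651 + L)/(238 + L)
1/((q(687, -95) + 154612)*(A(405) + j(-107))) = 1/((-415 + 154612)*(271 + (-651 - 107)/(238 - 107))) = 1/(154197*(271 - 758/131)) = 1/(154197*(34743/131)) = 1/(5357266371/131) = 131/5357266371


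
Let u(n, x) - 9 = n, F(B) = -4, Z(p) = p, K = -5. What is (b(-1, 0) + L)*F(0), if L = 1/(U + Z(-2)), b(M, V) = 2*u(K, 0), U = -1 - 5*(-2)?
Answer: -228/7 ≈ -32.571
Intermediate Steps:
u(n, x) = 9 + n
U = 9 (U = -1 + 10 = 9)
b(M, V) = 8 (b(M, V) = 2*(9 - 5) = 2*4 = 8)
L = 1/7 (L = 1/(9 - 2) = 1/7 ≈ 0.14286)
(b(-1, 0) + L)*F(0) = (8 + 1/7)*(-4) = (57/7)*(-4) = -228/7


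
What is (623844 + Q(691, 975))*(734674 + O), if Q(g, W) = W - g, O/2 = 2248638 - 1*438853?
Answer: 2717605599232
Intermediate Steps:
O = 3619570 (O = 2*(2248638 - 1*438853) = 2*(2248638 - 438853) = 2*1809785 = 3619570)
(623844 + Q(691, 975))*(734674 + O) = (623844 + (975 - 1*691))*(734674 + 3619570) = (623844 + (975 - 691))*4354244 = (623844 + 284)*4354244 = 624128*4354244 = 2717605599232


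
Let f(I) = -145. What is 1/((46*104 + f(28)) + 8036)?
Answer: 1/12675 ≈ 7.8895e-5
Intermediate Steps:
1/((46*104 + f(28)) + 8036) = 1/((46*104 - 145) + 8036) = 1/((4784 - 145) + 8036) = 1/(4639 + 8036) = 1/12675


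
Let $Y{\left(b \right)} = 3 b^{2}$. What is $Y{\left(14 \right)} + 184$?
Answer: $772$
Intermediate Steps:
$Y{\left(14 \right)} + 184 = 3 \cdot 14^{2} + 184 = 3 \cdot 196 + 184 = 588 + 184 = 772$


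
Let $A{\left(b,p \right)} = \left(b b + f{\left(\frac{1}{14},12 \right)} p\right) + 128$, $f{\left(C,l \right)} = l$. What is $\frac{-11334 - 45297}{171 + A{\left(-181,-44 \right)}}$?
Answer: $- \frac{18877}{10844} \approx -1.7408$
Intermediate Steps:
$A{\left(b,p \right)} = 128 + b^{2} + 12 p$ ($A{\left(b,p \right)} = \left(b b + 12 p\right) + 128 = \left(b^{2} + 12 p\right) + 128 = 128 + b^{2} + 12 p$)
$\frac{-11334 - 45297}{171 + A{\left(-181,-44 \right)}} = \frac{-11334 - 45297}{171 + \left(128 + \left(-181\right)^{2} + 12 \left(-44\right)\right)} = - \frac{56631}{171 + \left(128 + 32761 - 528\right)} = - \frac{56631}{171 + 32361} = - \frac{56631}{32532} = \left(-56631\right) \frac{1}{32532} = - \frac{18877}{10844}$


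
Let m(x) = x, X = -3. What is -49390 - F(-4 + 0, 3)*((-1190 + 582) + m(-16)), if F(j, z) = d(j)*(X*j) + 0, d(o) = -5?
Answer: -86830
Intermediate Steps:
F(j, z) = 15*j (F(j, z) = -(-15)*j + 0 = 15*j + 0 = 15*j)
-49390 - F(-4 + 0, 3)*((-1190 + 582) + m(-16)) = -49390 - 15*(-4 + 0)*((-1190 + 582) - 16) = -49390 - 15*(-4)*(-608 - 16) = -49390 - (-60)*(-624) = -49390 - 1*37440 = -49390 - 37440 = -86830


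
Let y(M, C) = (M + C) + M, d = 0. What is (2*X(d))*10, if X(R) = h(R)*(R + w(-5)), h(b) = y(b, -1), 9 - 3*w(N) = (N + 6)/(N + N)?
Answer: -182/3 ≈ -60.667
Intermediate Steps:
y(M, C) = C + 2*M (y(M, C) = (C + M) + M = C + 2*M)
w(N) = 3 - (6 + N)/(6*N) (w(N) = 3 - (N + 6)/(3*(N + N)) = 3 - (6 + N)/(3*(2*N)) = 3 - (6 + N)*1/(2*N)/3 = 3 - (6 + N)/(6*N))
h(b) = -1 + 2*b
X(R) = (-1 + 2*R)*(91/30 + R) (X(R) = (-1 + 2*R)*(R + (17/6 - 1/(-5))) = (-1 + 2*R)*(R + (17/6 - 1*(-⅕))) = (-1 + 2*R)*(R + (17/6 + ⅕)) = (-1 + 2*R)*(R + 91/30) = (-1 + 2*R)*(91/30 + R))
(2*X(d))*10 = (2*((-1 + 2*0)*(91 + 30*0)/30))*10 = (2*((-1 + 0)*(91 + 0)/30))*10 = (2*((1/30)*(-1)*91))*10 = (2*(-91/30))*10 = -91/15*10 = -182/3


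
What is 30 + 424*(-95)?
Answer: -40250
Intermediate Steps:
30 + 424*(-95) = 30 - 40280 = -40250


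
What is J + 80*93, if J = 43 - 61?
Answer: 7422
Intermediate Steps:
J = -18
J + 80*93 = -18 + 80*93 = -18 + 7440 = 7422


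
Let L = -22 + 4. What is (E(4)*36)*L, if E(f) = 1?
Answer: -648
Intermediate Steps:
L = -18
(E(4)*36)*L = (1*36)*(-18) = 36*(-18) = -648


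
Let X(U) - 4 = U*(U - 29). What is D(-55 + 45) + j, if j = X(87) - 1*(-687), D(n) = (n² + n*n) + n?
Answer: 5927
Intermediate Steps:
X(U) = 4 + U*(-29 + U) (X(U) = 4 + U*(U - 29) = 4 + U*(-29 + U))
D(n) = n + 2*n² (D(n) = (n² + n²) + n = 2*n² + n = n + 2*n²)
j = 5737 (j = (4 + 87² - 29*87) - 1*(-687) = (4 + 7569 - 2523) + 687 = 5050 + 687 = 5737)
D(-55 + 45) + j = (-55 + 45)*(1 + 2*(-55 + 45)) + 5737 = -10*(1 + 2*(-10)) + 5737 = -10*(1 - 20) + 5737 = -10*(-19) + 5737 = 190 + 5737 = 5927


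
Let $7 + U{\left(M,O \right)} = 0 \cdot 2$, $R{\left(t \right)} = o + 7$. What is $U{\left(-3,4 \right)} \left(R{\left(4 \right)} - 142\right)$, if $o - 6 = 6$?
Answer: $861$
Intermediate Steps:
$o = 12$ ($o = 6 + 6 = 12$)
$R{\left(t \right)} = 19$ ($R{\left(t \right)} = 12 + 7 = 19$)
$U{\left(M,O \right)} = -7$ ($U{\left(M,O \right)} = -7 + 0 \cdot 2 = -7 + 0 = -7$)
$U{\left(-3,4 \right)} \left(R{\left(4 \right)} - 142\right) = - 7 \left(19 - 142\right) = \left(-7\right) \left(-123\right) = 861$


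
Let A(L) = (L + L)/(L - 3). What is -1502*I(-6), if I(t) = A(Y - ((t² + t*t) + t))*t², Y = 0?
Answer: -2379168/23 ≈ -1.0344e+5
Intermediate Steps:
A(L) = 2*L/(-3 + L) (A(L) = (2*L)/(-3 + L) = 2*L/(-3 + L))
I(t) = 2*t²*(-t - 2*t²)/(-3 - t - 2*t²) (I(t) = (2*(0 - ((t² + t*t) + t))/(-3 + (0 - ((t² + t*t) + t))))*t² = (2*(0 - ((t² + t²) + t))/(-3 + (0 - ((t² + t²) + t))))*t² = (2*(0 - (2*t² + t))/(-3 + (0 - (2*t² + t))))*t² = (2*(0 - (t + 2*t²))/(-3 + (0 - (t + 2*t²))))*t² = (2*(0 + (-t - 2*t²))/(-3 + (0 + (-t - 2*t²))))*t² = (2*(-t - 2*t²)/(-3 + (-t - 2*t²)))*t² = (2*(-t - 2*t²)/(-3 - t - 2*t²))*t² = 2*t²*(-t - 2*t²)/(-3 - t - 2*t²))
-1502*I(-6) = -1502*(-6)³*(2 + 4*(-6))/(3 - 6 + 2*(-6)²) = -(-324432)*(2 - 24)/(3 - 6 + 2*36) = -(-324432)*(-22)/(3 - 6 + 72) = -(-324432)*(-22)/69 = -1502*1584/23 = -2379168/23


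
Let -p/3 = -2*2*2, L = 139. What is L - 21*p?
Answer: -365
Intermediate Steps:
p = 24 (p = -3*(-2*2)*2 = -(-12)*2 = -3*(-8) = 24)
L - 21*p = 139 - 21*24 = 139 - 504 = -365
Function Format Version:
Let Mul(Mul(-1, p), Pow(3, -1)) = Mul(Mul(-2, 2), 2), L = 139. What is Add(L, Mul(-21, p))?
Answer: -365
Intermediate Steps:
p = 24 (p = Mul(-3, Mul(Mul(-2, 2), 2)) = Mul(-3, Mul(-4, 2)) = Mul(-3, -8) = 24)
Add(L, Mul(-21, p)) = Add(139, Mul(-21, 24)) = Add(139, -504) = -365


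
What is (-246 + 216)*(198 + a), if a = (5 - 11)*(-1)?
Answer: -6120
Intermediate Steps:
a = 6 (a = -6*(-1) = 6)
(-246 + 216)*(198 + a) = (-246 + 216)*(198 + 6) = -30*204 = -6120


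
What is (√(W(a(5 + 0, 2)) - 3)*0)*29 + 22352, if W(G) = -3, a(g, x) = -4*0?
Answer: 22352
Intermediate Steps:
a(g, x) = 0
(√(W(a(5 + 0, 2)) - 3)*0)*29 + 22352 = (√(-3 - 3)*0)*29 + 22352 = (√(-6)*0)*29 + 22352 = ((I*√6)*0)*29 + 22352 = 0*29 + 22352 = 0 + 22352 = 22352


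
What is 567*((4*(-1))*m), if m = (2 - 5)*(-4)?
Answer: -27216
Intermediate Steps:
m = 12 (m = -3*(-4) = 12)
567*((4*(-1))*m) = 567*((4*(-1))*12) = 567*(-4*12) = 567*(-48) = -27216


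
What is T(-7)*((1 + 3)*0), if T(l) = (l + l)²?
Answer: 0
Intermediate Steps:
T(l) = 4*l² (T(l) = (2*l)² = 4*l²)
T(-7)*((1 + 3)*0) = (4*(-7)²)*((1 + 3)*0) = (4*49)*(4*0) = 196*0 = 0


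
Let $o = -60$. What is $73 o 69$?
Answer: $-302220$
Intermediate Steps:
$73 o 69 = 73 \left(-60\right) 69 = \left(-4380\right) 69 = -302220$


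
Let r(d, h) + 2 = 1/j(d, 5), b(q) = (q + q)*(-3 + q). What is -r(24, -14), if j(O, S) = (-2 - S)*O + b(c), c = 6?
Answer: 265/132 ≈ 2.0076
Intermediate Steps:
b(q) = 2*q*(-3 + q) (b(q) = (2*q)*(-3 + q) = 2*q*(-3 + q))
j(O, S) = 36 + O*(-2 - S) (j(O, S) = (-2 - S)*O + 2*6*(-3 + 6) = O*(-2 - S) + 2*6*3 = O*(-2 - S) + 36 = 36 + O*(-2 - S))
r(d, h) = -2 + 1/(36 - 7*d) (r(d, h) = -2 + 1/(36 - 2*d - 1*d*5) = -2 + 1/(36 - 2*d - 5*d) = -2 + 1/(36 - 7*d))
-r(24, -14) = -(71 - 14*24)/(-36 + 7*24) = -(71 - 336)/(-36 + 168) = -(-265)/132 = -1*(-265/132) = 265/132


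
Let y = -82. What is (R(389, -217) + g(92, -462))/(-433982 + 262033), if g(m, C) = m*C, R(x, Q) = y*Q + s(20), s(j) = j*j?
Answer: 24310/171949 ≈ 0.14138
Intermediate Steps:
s(j) = j²
R(x, Q) = 400 - 82*Q (R(x, Q) = -82*Q + 20² = -82*Q + 400 = 400 - 82*Q)
g(m, C) = C*m
(R(389, -217) + g(92, -462))/(-433982 + 262033) = ((400 - 82*(-217)) - 462*92)/(-433982 + 262033) = ((400 + 17794) - 42504)/(-171949) = (18194 - 42504)*(-1/171949) = -24310*(-1/171949) = 24310/171949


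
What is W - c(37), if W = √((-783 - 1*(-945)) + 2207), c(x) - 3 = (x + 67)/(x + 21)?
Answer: -139/29 + √2369 ≈ 43.879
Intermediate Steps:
c(x) = 3 + (67 + x)/(21 + x) (c(x) = 3 + (x + 67)/(x + 21) = 3 + (67 + x)/(21 + x))
W = √2369 (W = √((-783 + 945) + 2207) = √(162 + 2207) = √2369 ≈ 48.672)
W - c(37) = √2369 - 2*(65 + 2*37)/(21 + 37) = √2369 - 2*(65 + 74)/58 = √2369 - 2*139/58 = √2369 - 1*139/29 = √2369 - 139/29 = -139/29 + √2369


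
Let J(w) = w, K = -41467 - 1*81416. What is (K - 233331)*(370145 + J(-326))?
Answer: -131734705266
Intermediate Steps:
K = -122883 (K = -41467 - 81416 = -122883)
(K - 233331)*(370145 + J(-326)) = (-122883 - 233331)*(370145 - 326) = -356214*369819 = -131734705266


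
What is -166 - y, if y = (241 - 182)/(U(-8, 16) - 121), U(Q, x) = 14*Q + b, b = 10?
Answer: -36959/223 ≈ -165.74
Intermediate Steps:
U(Q, x) = 10 + 14*Q (U(Q, x) = 14*Q + 10 = 10 + 14*Q)
y = -59/223 (y = (241 - 182)/((10 + 14*(-8)) - 121) = 59/((10 - 112) - 121) = 59/(-102 - 121) = 59/(-223) = 59*(-1/223) = -59/223 ≈ -0.26457)
-166 - y = -166 - 1*(-59/223) = -166 + 59/223 = -36959/223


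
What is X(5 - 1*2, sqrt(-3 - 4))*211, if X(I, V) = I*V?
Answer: 633*I*sqrt(7) ≈ 1674.8*I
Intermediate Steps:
X(5 - 1*2, sqrt(-3 - 4))*211 = ((5 - 1*2)*sqrt(-3 - 4))*211 = ((5 - 2)*sqrt(-7))*211 = (3*(I*sqrt(7)))*211 = (3*I*sqrt(7))*211 = 633*I*sqrt(7)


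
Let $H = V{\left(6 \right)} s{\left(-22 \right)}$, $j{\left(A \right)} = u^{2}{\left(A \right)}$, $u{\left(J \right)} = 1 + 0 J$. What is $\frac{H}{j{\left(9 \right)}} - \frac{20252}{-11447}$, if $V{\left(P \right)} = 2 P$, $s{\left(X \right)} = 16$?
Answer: $\frac{2218076}{11447} \approx 193.77$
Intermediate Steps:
$u{\left(J \right)} = 1$ ($u{\left(J \right)} = 1 + 0 = 1$)
$j{\left(A \right)} = 1$ ($j{\left(A \right)} = 1^{2} = 1$)
$H = 192$ ($H = 2 \cdot 6 \cdot 16 = 12 \cdot 16 = 192$)
$\frac{H}{j{\left(9 \right)}} - \frac{20252}{-11447} = \frac{192}{1} - \frac{20252}{-11447} = 192 \cdot 1 - - \frac{20252}{11447} = 192 + \frac{20252}{11447} = \frac{2218076}{11447}$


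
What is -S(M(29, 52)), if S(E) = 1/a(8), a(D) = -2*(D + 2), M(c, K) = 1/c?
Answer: 1/20 ≈ 0.050000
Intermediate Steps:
a(D) = -4 - 2*D (a(D) = -2*(2 + D) = -4 - 2*D)
S(E) = -1/20 (S(E) = 1/(-4 - 2*8) = 1/(-4 - 16) = 1/(-20) = -1/20)
-S(M(29, 52)) = -1*(-1/20) = 1/20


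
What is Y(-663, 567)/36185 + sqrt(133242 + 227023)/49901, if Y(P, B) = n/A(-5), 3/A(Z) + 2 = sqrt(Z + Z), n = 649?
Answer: -1298/108555 + sqrt(360265)/49901 + 649*I*sqrt(10)/108555 ≈ 7.1159e-5 + 0.018906*I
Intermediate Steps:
A(Z) = 3/(-2 + sqrt(2)*sqrt(Z)) (A(Z) = 3/(-2 + sqrt(Z + Z)) = 3/(-2 + sqrt(2*Z)) = 3/(-2 + sqrt(2)*sqrt(Z)))
Y(P, B) = -1298/3 + 649*I*sqrt(10)/3 (Y(P, B) = 649/((3/(-2 + sqrt(2)*sqrt(-5)))) = 649/((3/(-2 + sqrt(2)*(I*sqrt(5))))) = 649/((3/(-2 + I*sqrt(10)))) = 649*(-2/3 + I*sqrt(10)/3) = -1298/3 + 649*I*sqrt(10)/3)
Y(-663, 567)/36185 + sqrt(133242 + 227023)/49901 = (-1298/3 + 649*I*sqrt(10)/3)/36185 + sqrt(133242 + 227023)/49901 = (-1298/3 + 649*I*sqrt(10)/3)*(1/36185) + sqrt(360265)*(1/49901) = (-1298/108555 + 649*I*sqrt(10)/108555) + sqrt(360265)/49901 = -1298/108555 + sqrt(360265)/49901 + 649*I*sqrt(10)/108555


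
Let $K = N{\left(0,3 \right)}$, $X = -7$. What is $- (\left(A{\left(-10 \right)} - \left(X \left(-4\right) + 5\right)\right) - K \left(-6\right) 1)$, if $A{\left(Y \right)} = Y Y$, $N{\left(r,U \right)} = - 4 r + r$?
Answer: $-67$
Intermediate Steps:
$N{\left(r,U \right)} = - 3 r$
$A{\left(Y \right)} = Y^{2}$
$K = 0$ ($K = \left(-3\right) 0 = 0$)
$- (\left(A{\left(-10 \right)} - \left(X \left(-4\right) + 5\right)\right) - K \left(-6\right) 1) = - (\left(\left(-10\right)^{2} - \left(\left(-7\right) \left(-4\right) + 5\right)\right) - 0 \left(-6\right) 1) = - (\left(100 - \left(28 + 5\right)\right) - 0 \cdot 1) = - (\left(100 - 33\right) - 0) = - (\left(100 - 33\right) + 0) = - (67 + 0) = \left(-1\right) 67 = -67$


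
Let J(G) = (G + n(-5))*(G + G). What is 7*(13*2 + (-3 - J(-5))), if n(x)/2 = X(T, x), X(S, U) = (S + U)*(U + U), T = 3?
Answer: 2611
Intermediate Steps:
X(S, U) = 2*U*(S + U) (X(S, U) = (S + U)*(2*U) = 2*U*(S + U))
n(x) = 4*x*(3 + x) (n(x) = 2*(2*x*(3 + x)) = 4*x*(3 + x))
J(G) = 2*G*(40 + G) (J(G) = (G + 4*(-5)*(3 - 5))*(G + G) = (G + 4*(-5)*(-2))*(2*G) = (G + 40)*(2*G) = (40 + G)*(2*G) = 2*G*(40 + G))
7*(13*2 + (-3 - J(-5))) = 7*(13*2 + (-3 - 2*(-5)*(40 - 5))) = 7*(26 + (-3 - 2*(-5)*35)) = 7*(26 + (-3 - 1*(-350))) = 7*(26 + (-3 + 350)) = 7*(26 + 347) = 7*373 = 2611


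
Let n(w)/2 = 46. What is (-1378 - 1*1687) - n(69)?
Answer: -3157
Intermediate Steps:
n(w) = 92 (n(w) = 2*46 = 92)
(-1378 - 1*1687) - n(69) = (-1378 - 1*1687) - 1*92 = (-1378 - 1687) - 92 = -3065 - 92 = -3157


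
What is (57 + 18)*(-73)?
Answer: -5475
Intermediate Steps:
(57 + 18)*(-73) = 75*(-73) = -5475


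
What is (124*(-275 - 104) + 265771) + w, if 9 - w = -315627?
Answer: 534411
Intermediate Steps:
w = 315636 (w = 9 - 1*(-315627) = 9 + 315627 = 315636)
(124*(-275 - 104) + 265771) + w = (124*(-275 - 104) + 265771) + 315636 = (124*(-379) + 265771) + 315636 = (-46996 + 265771) + 315636 = 218775 + 315636 = 534411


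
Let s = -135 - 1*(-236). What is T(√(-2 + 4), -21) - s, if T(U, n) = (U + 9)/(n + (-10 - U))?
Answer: -97136/959 - 22*√2/959 ≈ -101.32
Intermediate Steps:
s = 101 (s = -135 + 236 = 101)
T(U, n) = (9 + U)/(-10 + n - U)
T(√(-2 + 4), -21) - s = (9 + √(-2 + 4))/(-10 - 21 - √(-2 + 4)) - 1*101 = (9 + √2)/(-10 - 21 - √2) - 101 = (9 + √2)/(-31 - √2) - 101 = -101 + (9 + √2)/(-31 - √2)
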